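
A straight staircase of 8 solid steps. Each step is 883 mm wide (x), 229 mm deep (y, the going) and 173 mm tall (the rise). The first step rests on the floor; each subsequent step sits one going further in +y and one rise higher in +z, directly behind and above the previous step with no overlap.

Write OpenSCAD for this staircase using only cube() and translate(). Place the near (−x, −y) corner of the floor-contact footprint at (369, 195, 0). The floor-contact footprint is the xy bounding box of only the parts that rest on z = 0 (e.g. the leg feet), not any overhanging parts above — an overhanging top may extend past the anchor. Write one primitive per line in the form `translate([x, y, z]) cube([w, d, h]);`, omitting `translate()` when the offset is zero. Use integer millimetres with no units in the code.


translate([369, 195, 0]) cube([883, 229, 173]);
translate([369, 424, 173]) cube([883, 229, 173]);
translate([369, 653, 346]) cube([883, 229, 173]);
translate([369, 882, 519]) cube([883, 229, 173]);
translate([369, 1111, 692]) cube([883, 229, 173]);
translate([369, 1340, 865]) cube([883, 229, 173]);
translate([369, 1569, 1038]) cube([883, 229, 173]);
translate([369, 1798, 1211]) cube([883, 229, 173]);


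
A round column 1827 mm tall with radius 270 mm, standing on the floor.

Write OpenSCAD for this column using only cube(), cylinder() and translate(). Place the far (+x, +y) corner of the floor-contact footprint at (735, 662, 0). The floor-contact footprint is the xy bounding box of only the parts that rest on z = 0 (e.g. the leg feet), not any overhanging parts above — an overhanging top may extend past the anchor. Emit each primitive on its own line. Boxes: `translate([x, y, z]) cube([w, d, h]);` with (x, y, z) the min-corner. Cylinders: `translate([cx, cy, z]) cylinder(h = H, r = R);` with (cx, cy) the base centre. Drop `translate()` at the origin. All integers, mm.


translate([465, 392, 0]) cylinder(h = 1827, r = 270);


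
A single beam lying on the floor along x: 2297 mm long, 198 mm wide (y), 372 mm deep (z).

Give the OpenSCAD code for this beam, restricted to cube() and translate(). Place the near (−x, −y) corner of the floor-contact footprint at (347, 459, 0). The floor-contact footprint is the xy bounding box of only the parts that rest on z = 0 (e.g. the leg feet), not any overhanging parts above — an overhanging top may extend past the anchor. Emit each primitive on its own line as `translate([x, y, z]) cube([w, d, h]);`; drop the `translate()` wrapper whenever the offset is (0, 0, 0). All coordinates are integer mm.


translate([347, 459, 0]) cube([2297, 198, 372]);


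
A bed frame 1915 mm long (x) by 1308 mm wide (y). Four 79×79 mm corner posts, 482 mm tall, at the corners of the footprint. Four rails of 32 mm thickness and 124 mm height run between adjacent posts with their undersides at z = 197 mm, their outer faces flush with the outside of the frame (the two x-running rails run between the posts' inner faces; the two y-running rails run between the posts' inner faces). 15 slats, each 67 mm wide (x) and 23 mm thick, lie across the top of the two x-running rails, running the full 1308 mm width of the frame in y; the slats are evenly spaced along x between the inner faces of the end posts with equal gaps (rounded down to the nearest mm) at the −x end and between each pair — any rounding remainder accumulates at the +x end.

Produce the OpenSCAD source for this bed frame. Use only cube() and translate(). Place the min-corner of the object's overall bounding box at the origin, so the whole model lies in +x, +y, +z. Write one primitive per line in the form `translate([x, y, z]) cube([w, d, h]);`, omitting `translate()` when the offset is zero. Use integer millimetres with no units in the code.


// slat z = rail_z + rail_h = 197 + 124 = 321
// slat gap = ⌊(1757 − 15·67) / 16⌋ = 47
cube([79, 79, 482]);
translate([0, 1229, 0]) cube([79, 79, 482]);
translate([1836, 0, 0]) cube([79, 79, 482]);
translate([1836, 1229, 0]) cube([79, 79, 482]);
translate([79, 0, 197]) cube([1757, 32, 124]);
translate([79, 1276, 197]) cube([1757, 32, 124]);
translate([0, 79, 197]) cube([32, 1150, 124]);
translate([1883, 79, 197]) cube([32, 1150, 124]);
translate([126, 0, 321]) cube([67, 1308, 23]);
translate([240, 0, 321]) cube([67, 1308, 23]);
translate([354, 0, 321]) cube([67, 1308, 23]);
translate([468, 0, 321]) cube([67, 1308, 23]);
translate([582, 0, 321]) cube([67, 1308, 23]);
translate([696, 0, 321]) cube([67, 1308, 23]);
translate([810, 0, 321]) cube([67, 1308, 23]);
translate([924, 0, 321]) cube([67, 1308, 23]);
translate([1038, 0, 321]) cube([67, 1308, 23]);
translate([1152, 0, 321]) cube([67, 1308, 23]);
translate([1266, 0, 321]) cube([67, 1308, 23]);
translate([1380, 0, 321]) cube([67, 1308, 23]);
translate([1494, 0, 321]) cube([67, 1308, 23]);
translate([1608, 0, 321]) cube([67, 1308, 23]);
translate([1722, 0, 321]) cube([67, 1308, 23]);


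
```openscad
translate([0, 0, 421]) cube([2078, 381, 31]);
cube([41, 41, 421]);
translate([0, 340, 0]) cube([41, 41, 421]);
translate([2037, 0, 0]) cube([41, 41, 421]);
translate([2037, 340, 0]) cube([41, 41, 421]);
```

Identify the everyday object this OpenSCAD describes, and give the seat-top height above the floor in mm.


A bench. The seat-top height is 452 mm.

A long slab on four corner posts — a bench. The slab sits at z = 421 with thickness 31, so the top is 421 + 31 = 452 mm.


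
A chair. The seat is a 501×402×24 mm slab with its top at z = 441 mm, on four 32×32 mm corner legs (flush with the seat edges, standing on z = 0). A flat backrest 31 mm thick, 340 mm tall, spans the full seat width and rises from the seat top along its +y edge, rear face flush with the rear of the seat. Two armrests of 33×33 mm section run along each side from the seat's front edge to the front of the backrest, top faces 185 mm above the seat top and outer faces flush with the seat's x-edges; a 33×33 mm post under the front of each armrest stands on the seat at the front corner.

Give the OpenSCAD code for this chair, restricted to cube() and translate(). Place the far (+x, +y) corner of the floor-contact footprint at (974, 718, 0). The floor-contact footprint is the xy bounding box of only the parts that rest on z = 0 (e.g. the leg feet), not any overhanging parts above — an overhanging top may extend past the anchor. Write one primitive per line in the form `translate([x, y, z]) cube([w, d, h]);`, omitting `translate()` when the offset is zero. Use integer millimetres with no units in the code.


// leg_h = 441 - 24 = 417
// arm post h = 185 - 33 = 152
translate([473, 316, 417]) cube([501, 402, 24]);
translate([473, 316, 0]) cube([32, 32, 417]);
translate([942, 316, 0]) cube([32, 32, 417]);
translate([473, 686, 0]) cube([32, 32, 417]);
translate([942, 686, 0]) cube([32, 32, 417]);
translate([473, 687, 441]) cube([501, 31, 340]);
translate([473, 316, 593]) cube([33, 371, 33]);
translate([941, 316, 593]) cube([33, 371, 33]);
translate([473, 316, 441]) cube([33, 33, 152]);
translate([941, 316, 441]) cube([33, 33, 152]);


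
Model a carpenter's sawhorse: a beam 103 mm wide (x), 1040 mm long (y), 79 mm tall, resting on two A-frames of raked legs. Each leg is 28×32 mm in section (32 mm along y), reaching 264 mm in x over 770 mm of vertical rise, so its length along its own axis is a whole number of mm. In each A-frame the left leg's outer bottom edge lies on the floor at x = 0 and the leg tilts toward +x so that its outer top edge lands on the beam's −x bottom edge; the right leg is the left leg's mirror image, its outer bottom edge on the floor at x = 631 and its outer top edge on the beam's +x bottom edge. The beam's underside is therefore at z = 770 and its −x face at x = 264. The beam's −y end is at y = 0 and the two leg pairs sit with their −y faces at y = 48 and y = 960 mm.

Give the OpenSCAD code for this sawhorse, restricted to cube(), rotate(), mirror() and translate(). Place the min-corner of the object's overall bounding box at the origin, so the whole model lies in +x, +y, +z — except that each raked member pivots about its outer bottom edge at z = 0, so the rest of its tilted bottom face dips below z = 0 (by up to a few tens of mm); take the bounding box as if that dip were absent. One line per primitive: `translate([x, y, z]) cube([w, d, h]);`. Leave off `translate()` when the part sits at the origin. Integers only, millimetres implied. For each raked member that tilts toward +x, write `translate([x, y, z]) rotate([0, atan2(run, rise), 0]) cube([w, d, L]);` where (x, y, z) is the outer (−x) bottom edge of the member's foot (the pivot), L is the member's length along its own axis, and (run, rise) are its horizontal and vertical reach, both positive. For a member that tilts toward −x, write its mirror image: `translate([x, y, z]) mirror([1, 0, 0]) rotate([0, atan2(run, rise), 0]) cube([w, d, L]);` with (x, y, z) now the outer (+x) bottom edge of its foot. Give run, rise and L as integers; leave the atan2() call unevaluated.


// leg length = √(264² + 770²) = 814
// right-leg outer foot x = 2·264 + 103 = 631
// beam min-corner = (264, 0, 770)
translate([264, 0, 770]) cube([103, 1040, 79]);
translate([0, 48, 0]) rotate([0, atan2(264, 770), 0]) cube([28, 32, 814]);
translate([631, 48, 0]) mirror([1, 0, 0]) rotate([0, atan2(264, 770), 0]) cube([28, 32, 814]);
translate([0, 960, 0]) rotate([0, atan2(264, 770), 0]) cube([28, 32, 814]);
translate([631, 960, 0]) mirror([1, 0, 0]) rotate([0, atan2(264, 770), 0]) cube([28, 32, 814]);


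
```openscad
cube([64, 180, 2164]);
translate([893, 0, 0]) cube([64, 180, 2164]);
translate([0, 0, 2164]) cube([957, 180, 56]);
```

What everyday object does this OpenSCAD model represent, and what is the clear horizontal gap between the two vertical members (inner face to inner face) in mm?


A door frame. The clear opening width is 829 mm.

Two 2164 mm tall posts with a header on top — a door frame. The left jamb is 64 mm wide at x = 0; the right jamb starts at x = 893. The clear opening is 893 − 64 = 829 mm.


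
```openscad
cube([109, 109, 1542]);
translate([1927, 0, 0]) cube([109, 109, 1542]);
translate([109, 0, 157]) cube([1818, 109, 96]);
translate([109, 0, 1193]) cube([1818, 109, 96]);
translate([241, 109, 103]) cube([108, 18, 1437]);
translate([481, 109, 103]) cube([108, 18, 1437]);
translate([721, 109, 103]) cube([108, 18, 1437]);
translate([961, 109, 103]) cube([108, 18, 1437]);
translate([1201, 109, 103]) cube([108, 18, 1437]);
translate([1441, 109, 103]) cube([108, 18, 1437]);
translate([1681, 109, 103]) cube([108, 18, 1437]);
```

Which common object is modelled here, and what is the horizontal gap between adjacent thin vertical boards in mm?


A fence section. The picket gap is 132 mm.

Two posts, two rails, 7 pickets — a fence section. Span 1818 mm holds 7 pickets of 108 mm with 8 equal gaps: ⌊(1818 − 7·108) / 8⌋ = 132 mm.


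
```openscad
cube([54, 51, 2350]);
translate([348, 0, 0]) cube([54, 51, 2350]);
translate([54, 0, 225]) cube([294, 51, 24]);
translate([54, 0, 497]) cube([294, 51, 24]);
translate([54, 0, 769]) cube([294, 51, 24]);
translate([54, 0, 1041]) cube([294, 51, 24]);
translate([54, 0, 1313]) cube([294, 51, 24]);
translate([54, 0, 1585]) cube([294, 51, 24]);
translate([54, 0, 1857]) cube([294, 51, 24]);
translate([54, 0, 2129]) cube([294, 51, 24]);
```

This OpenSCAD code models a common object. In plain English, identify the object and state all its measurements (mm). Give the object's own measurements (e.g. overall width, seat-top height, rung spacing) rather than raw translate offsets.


A straight ladder. Two 54×51 mm vertical rails, 2350 mm tall, stand 402 mm apart (outside-to-outside) with their front faces coplanar on the −y side. 8 rungs, each 51 mm deep and 24 mm tall, span between the inner faces of the rails, front faces flush with the rails. The lowest rung's underside is at z = 225 mm and rungs are spaced 272 mm apart (underside to underside).


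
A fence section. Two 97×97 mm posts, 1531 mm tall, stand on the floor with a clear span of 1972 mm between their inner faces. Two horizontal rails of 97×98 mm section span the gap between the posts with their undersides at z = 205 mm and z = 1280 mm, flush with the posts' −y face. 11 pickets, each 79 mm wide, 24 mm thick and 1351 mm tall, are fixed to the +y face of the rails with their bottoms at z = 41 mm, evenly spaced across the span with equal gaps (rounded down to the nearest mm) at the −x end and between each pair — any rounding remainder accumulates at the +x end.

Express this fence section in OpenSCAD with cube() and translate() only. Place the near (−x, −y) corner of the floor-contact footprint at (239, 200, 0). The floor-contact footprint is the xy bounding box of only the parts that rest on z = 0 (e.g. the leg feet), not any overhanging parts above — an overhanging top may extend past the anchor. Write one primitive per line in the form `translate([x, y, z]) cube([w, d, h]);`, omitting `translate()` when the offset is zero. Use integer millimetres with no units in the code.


translate([239, 200, 0]) cube([97, 97, 1531]);
translate([2308, 200, 0]) cube([97, 97, 1531]);
translate([336, 200, 205]) cube([1972, 97, 98]);
translate([336, 200, 1280]) cube([1972, 97, 98]);
translate([427, 297, 41]) cube([79, 24, 1351]);
translate([597, 297, 41]) cube([79, 24, 1351]);
translate([767, 297, 41]) cube([79, 24, 1351]);
translate([937, 297, 41]) cube([79, 24, 1351]);
translate([1107, 297, 41]) cube([79, 24, 1351]);
translate([1277, 297, 41]) cube([79, 24, 1351]);
translate([1447, 297, 41]) cube([79, 24, 1351]);
translate([1617, 297, 41]) cube([79, 24, 1351]);
translate([1787, 297, 41]) cube([79, 24, 1351]);
translate([1957, 297, 41]) cube([79, 24, 1351]);
translate([2127, 297, 41]) cube([79, 24, 1351]);


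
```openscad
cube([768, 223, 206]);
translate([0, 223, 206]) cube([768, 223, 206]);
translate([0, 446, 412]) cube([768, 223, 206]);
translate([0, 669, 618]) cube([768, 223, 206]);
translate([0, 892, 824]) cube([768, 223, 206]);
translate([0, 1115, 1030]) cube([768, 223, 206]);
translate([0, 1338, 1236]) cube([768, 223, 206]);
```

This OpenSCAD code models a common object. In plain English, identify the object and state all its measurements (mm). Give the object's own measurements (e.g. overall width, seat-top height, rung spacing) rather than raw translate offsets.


A straight staircase of 7 solid steps. Each step is 768 mm wide (x), 223 mm deep (y, the going) and 206 mm tall (the rise). The first step rests on the floor; each subsequent step sits one going further in +y and one rise higher in +z, directly behind and above the previous step with no overlap.


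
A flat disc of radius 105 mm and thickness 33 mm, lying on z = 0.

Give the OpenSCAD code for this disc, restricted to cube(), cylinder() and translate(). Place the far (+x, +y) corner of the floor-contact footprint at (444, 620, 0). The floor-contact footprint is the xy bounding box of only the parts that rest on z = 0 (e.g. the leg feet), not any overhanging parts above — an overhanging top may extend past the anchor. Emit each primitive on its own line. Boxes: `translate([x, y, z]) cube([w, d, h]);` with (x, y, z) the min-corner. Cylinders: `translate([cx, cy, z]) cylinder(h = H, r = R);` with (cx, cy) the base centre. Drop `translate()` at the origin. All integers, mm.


translate([339, 515, 0]) cylinder(h = 33, r = 105);


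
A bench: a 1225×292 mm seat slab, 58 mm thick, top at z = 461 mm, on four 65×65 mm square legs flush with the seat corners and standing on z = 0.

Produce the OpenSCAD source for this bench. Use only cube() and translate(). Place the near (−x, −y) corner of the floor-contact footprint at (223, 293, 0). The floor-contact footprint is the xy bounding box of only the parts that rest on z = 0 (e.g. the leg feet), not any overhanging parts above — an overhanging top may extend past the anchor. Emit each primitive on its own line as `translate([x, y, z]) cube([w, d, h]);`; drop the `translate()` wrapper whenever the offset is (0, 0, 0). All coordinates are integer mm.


translate([223, 293, 403]) cube([1225, 292, 58]);
translate([223, 293, 0]) cube([65, 65, 403]);
translate([223, 520, 0]) cube([65, 65, 403]);
translate([1383, 293, 0]) cube([65, 65, 403]);
translate([1383, 520, 0]) cube([65, 65, 403]);


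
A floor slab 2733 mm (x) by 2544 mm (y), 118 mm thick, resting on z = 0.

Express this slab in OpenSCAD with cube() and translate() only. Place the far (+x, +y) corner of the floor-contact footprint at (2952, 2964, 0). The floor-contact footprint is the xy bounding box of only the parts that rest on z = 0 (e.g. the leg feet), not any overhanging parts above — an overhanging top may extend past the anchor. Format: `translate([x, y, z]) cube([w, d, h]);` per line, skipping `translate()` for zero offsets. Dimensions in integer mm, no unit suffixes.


translate([219, 420, 0]) cube([2733, 2544, 118]);


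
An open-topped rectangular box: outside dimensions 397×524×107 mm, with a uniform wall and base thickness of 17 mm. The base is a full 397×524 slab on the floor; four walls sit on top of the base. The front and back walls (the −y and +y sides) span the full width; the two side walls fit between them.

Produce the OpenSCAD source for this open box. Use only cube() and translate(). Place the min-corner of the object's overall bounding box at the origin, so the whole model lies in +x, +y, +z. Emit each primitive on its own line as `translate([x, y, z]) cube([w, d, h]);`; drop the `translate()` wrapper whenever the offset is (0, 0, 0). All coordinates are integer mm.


cube([397, 524, 17]);
translate([0, 0, 17]) cube([397, 17, 90]);
translate([0, 507, 17]) cube([397, 17, 90]);
translate([0, 17, 17]) cube([17, 490, 90]);
translate([380, 17, 17]) cube([17, 490, 90]);


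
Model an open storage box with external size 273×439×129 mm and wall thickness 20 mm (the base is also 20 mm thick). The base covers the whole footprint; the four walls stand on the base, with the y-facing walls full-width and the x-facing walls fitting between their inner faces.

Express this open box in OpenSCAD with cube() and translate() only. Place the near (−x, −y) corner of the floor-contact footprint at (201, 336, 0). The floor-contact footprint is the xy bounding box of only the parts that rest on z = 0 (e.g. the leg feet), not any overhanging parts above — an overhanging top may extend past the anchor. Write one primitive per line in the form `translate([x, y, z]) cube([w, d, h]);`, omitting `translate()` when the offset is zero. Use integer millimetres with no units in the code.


translate([201, 336, 0]) cube([273, 439, 20]);
translate([201, 336, 20]) cube([273, 20, 109]);
translate([201, 755, 20]) cube([273, 20, 109]);
translate([201, 356, 20]) cube([20, 399, 109]);
translate([454, 356, 20]) cube([20, 399, 109]);


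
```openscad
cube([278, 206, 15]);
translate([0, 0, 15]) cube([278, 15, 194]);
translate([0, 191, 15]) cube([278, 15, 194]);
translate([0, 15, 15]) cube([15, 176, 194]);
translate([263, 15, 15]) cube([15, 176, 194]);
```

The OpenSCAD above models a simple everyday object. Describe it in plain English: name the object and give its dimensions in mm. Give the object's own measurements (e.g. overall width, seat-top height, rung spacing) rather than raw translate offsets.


An open-topped rectangular box: outside dimensions 278×206×209 mm, with a uniform wall and base thickness of 15 mm. The base is a full 278×206 slab on the floor; four walls sit on top of the base. The front and back walls (the −y and +y sides) span the full width; the two side walls fit between them.


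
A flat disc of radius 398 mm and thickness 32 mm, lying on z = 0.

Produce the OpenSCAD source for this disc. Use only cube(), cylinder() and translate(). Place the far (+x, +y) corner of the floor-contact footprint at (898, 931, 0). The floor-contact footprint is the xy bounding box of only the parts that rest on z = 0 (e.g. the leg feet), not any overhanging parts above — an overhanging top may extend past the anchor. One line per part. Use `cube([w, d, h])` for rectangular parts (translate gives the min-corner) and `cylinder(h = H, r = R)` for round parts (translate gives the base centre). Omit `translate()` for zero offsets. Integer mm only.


translate([500, 533, 0]) cylinder(h = 32, r = 398);


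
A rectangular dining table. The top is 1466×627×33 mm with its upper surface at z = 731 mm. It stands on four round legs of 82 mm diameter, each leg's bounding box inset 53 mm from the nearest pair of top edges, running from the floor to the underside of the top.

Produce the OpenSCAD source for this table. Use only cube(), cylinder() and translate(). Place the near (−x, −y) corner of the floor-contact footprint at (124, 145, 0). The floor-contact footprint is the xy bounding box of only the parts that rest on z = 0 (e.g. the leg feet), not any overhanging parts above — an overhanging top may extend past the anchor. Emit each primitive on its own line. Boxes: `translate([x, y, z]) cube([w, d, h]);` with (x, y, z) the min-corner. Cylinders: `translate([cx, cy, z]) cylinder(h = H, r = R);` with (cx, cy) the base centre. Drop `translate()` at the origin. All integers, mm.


translate([71, 92, 698]) cube([1466, 627, 33]);
translate([165, 186, 0]) cylinder(h = 698, r = 41);
translate([1443, 186, 0]) cylinder(h = 698, r = 41);
translate([165, 625, 0]) cylinder(h = 698, r = 41);
translate([1443, 625, 0]) cylinder(h = 698, r = 41);


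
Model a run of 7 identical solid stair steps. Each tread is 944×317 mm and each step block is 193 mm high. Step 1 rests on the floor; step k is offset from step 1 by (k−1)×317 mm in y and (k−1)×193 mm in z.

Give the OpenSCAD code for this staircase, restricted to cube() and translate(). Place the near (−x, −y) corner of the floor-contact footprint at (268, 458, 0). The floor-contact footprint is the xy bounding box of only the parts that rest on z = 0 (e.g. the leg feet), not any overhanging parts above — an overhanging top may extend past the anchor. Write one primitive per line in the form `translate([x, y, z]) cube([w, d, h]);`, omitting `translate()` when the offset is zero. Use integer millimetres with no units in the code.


translate([268, 458, 0]) cube([944, 317, 193]);
translate([268, 775, 193]) cube([944, 317, 193]);
translate([268, 1092, 386]) cube([944, 317, 193]);
translate([268, 1409, 579]) cube([944, 317, 193]);
translate([268, 1726, 772]) cube([944, 317, 193]);
translate([268, 2043, 965]) cube([944, 317, 193]);
translate([268, 2360, 1158]) cube([944, 317, 193]);


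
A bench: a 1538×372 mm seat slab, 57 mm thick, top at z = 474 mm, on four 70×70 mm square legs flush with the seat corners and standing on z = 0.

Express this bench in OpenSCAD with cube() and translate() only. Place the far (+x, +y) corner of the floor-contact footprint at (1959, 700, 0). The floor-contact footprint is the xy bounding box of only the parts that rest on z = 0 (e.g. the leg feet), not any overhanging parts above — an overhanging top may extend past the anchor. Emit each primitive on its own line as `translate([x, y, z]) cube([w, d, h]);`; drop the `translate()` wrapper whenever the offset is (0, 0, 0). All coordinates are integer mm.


translate([421, 328, 417]) cube([1538, 372, 57]);
translate([421, 328, 0]) cube([70, 70, 417]);
translate([421, 630, 0]) cube([70, 70, 417]);
translate([1889, 328, 0]) cube([70, 70, 417]);
translate([1889, 630, 0]) cube([70, 70, 417]);


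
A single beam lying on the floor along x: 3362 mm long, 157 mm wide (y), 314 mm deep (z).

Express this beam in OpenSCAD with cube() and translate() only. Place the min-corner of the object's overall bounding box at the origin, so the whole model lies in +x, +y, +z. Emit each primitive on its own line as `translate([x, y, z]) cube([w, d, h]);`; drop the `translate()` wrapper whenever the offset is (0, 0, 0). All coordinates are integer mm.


cube([3362, 157, 314]);


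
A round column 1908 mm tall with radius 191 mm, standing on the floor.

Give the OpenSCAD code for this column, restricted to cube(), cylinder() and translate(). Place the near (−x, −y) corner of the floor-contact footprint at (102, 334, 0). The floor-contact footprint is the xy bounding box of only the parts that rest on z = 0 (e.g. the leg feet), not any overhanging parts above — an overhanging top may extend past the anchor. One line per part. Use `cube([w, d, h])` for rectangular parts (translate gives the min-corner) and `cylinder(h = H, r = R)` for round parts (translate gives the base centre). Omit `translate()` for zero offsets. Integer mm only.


translate([293, 525, 0]) cylinder(h = 1908, r = 191);


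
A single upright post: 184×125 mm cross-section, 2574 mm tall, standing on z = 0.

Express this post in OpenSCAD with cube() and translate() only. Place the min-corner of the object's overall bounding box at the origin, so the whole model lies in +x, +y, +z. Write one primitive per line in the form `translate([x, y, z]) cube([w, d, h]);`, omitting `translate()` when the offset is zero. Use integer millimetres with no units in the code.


cube([184, 125, 2574]);


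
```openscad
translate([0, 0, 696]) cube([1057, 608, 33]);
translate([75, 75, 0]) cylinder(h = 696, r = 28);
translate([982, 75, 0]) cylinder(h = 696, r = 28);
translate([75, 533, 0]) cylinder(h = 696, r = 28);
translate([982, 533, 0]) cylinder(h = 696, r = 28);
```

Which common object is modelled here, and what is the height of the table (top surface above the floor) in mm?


A table. The table height is 729 mm.

A 1057×608×33 slab sits at z = 696 on four Ø56 mm round legs — a table. The top surface is at 696 + 33 = 729 mm.


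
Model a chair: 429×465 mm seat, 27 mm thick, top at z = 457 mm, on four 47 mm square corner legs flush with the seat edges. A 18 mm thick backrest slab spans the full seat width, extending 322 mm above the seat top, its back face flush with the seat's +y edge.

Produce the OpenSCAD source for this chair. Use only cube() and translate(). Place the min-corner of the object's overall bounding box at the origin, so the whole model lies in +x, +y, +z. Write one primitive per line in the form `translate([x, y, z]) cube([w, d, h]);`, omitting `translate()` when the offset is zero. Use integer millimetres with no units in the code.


// leg_h = 457 - 27 = 430
translate([0, 0, 430]) cube([429, 465, 27]);
cube([47, 47, 430]);
translate([382, 0, 0]) cube([47, 47, 430]);
translate([0, 418, 0]) cube([47, 47, 430]);
translate([382, 418, 0]) cube([47, 47, 430]);
translate([0, 447, 457]) cube([429, 18, 322]);


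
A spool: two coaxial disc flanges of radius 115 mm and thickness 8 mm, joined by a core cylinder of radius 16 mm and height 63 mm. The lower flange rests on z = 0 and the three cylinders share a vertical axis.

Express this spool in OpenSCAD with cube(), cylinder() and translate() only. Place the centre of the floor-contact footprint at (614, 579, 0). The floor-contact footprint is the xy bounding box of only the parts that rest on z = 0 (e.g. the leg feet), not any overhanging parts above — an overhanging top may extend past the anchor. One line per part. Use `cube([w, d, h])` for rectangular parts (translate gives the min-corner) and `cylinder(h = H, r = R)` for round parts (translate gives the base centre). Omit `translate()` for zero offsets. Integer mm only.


translate([614, 579, 0]) cylinder(h = 8, r = 115);
translate([614, 579, 8]) cylinder(h = 63, r = 16);
translate([614, 579, 71]) cylinder(h = 8, r = 115);


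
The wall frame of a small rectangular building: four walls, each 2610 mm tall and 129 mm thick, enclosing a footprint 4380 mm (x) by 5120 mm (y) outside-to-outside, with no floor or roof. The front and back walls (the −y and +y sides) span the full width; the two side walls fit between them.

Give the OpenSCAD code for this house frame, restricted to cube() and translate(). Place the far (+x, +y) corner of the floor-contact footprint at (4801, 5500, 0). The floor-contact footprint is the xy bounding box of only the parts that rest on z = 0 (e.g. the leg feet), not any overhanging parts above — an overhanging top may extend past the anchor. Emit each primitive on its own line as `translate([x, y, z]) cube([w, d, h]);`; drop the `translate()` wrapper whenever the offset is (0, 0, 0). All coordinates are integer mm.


translate([421, 380, 0]) cube([4380, 129, 2610]);
translate([421, 5371, 0]) cube([4380, 129, 2610]);
translate([421, 509, 0]) cube([129, 4862, 2610]);
translate([4672, 509, 0]) cube([129, 4862, 2610]);


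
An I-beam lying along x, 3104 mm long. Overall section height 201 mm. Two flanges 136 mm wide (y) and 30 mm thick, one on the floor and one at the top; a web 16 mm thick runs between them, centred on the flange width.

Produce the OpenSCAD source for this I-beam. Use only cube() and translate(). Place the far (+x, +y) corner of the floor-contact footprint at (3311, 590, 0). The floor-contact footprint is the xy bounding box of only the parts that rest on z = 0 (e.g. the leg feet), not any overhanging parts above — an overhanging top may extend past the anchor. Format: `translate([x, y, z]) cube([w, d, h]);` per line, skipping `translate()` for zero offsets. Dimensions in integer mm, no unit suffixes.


translate([207, 454, 0]) cube([3104, 136, 30]);
translate([207, 514, 30]) cube([3104, 16, 141]);
translate([207, 454, 171]) cube([3104, 136, 30]);


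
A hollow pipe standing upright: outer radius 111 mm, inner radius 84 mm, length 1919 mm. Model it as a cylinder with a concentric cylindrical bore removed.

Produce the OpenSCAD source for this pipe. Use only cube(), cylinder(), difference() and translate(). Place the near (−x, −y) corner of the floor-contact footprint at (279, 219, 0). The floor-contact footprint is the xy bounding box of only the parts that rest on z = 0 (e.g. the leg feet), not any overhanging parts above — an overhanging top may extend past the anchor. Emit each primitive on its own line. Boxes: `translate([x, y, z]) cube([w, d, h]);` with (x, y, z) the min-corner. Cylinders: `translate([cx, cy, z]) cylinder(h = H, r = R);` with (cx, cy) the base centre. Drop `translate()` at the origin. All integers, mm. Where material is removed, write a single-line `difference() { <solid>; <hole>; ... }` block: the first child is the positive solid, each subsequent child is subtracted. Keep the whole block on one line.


difference() { translate([390, 330, 0]) cylinder(h = 1919, r = 111); translate([390, 330, 0]) cylinder(h = 1919, r = 84); }


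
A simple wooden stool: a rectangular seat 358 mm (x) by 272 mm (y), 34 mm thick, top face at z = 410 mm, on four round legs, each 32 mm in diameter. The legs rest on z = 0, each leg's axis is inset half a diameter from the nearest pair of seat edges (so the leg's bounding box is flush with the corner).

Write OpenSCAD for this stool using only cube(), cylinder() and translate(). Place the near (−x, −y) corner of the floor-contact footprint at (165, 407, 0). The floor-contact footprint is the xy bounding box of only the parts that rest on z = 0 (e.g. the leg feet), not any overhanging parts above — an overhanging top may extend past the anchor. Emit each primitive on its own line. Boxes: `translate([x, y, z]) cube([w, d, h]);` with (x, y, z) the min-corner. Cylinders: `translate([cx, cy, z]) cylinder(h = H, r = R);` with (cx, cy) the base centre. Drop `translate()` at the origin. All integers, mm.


translate([165, 407, 376]) cube([358, 272, 34]);
translate([181, 423, 0]) cylinder(h = 376, r = 16);
translate([507, 423, 0]) cylinder(h = 376, r = 16);
translate([181, 663, 0]) cylinder(h = 376, r = 16);
translate([507, 663, 0]) cylinder(h = 376, r = 16);


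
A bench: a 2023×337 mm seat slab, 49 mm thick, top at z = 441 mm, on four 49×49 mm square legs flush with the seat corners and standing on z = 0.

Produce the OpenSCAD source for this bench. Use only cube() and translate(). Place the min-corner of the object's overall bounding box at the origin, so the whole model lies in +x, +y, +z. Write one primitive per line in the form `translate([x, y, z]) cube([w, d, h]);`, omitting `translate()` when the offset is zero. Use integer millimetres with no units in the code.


translate([0, 0, 392]) cube([2023, 337, 49]);
cube([49, 49, 392]);
translate([0, 288, 0]) cube([49, 49, 392]);
translate([1974, 0, 0]) cube([49, 49, 392]);
translate([1974, 288, 0]) cube([49, 49, 392]);


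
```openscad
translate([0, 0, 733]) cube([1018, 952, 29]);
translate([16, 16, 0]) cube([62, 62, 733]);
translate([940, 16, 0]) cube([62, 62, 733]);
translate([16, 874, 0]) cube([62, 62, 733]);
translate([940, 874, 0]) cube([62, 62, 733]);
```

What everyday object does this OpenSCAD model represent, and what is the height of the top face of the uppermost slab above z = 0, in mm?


A table. The table height is 762 mm.

A 1018×952×29 slab sits at z = 733 on four 62 mm square posts — a table. The top surface is at 733 + 29 = 762 mm.


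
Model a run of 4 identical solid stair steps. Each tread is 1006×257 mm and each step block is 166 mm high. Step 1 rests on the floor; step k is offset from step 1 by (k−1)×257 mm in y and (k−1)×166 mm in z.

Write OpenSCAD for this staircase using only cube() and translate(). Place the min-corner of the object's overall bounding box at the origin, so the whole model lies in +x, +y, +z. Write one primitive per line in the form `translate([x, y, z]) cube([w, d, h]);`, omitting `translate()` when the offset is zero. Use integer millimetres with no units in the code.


cube([1006, 257, 166]);
translate([0, 257, 166]) cube([1006, 257, 166]);
translate([0, 514, 332]) cube([1006, 257, 166]);
translate([0, 771, 498]) cube([1006, 257, 166]);


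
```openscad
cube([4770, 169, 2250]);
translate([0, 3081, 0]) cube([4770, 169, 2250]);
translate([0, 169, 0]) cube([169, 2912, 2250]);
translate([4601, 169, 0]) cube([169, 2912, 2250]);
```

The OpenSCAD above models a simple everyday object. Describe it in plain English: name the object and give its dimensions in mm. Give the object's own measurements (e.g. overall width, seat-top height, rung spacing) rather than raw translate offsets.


The wall frame of a small rectangular building: four walls, each 2250 mm tall and 169 mm thick, enclosing a footprint 4770 mm (x) by 3250 mm (y) outside-to-outside, with no floor or roof. The front and back walls (the −y and +y sides) span the full width; the two side walls fit between them.


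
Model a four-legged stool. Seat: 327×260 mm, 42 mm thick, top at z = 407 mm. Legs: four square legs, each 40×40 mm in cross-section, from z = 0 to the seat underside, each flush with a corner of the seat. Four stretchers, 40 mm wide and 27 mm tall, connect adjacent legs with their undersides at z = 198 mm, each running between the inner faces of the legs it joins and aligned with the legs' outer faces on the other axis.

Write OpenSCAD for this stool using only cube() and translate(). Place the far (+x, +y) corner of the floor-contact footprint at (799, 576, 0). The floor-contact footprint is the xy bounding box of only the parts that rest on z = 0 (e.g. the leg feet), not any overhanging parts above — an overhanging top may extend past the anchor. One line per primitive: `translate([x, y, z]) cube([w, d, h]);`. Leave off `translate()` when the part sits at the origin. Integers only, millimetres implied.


// leg_h = 407 - 42 = 365
// stretcher span = 327 - 2*40 = 247
translate([472, 316, 365]) cube([327, 260, 42]);
translate([472, 316, 0]) cube([40, 40, 365]);
translate([759, 316, 0]) cube([40, 40, 365]);
translate([472, 536, 0]) cube([40, 40, 365]);
translate([759, 536, 0]) cube([40, 40, 365]);
translate([512, 316, 198]) cube([247, 40, 27]);
translate([512, 536, 198]) cube([247, 40, 27]);
translate([472, 356, 198]) cube([40, 180, 27]);
translate([759, 356, 198]) cube([40, 180, 27]);


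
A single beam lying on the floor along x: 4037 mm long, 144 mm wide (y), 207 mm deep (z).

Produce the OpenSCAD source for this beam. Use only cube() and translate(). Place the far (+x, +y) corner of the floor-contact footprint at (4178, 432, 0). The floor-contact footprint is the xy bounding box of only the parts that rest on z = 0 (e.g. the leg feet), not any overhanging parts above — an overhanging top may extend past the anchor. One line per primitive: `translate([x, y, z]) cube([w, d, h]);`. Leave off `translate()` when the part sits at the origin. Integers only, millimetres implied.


translate([141, 288, 0]) cube([4037, 144, 207]);


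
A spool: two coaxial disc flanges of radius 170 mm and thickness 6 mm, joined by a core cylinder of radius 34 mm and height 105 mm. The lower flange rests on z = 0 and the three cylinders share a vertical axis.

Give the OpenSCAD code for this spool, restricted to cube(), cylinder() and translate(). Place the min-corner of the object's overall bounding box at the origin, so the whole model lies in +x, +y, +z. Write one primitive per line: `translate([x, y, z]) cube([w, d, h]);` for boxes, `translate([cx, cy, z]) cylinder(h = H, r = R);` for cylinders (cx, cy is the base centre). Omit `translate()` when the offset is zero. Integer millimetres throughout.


translate([170, 170, 0]) cylinder(h = 6, r = 170);
translate([170, 170, 6]) cylinder(h = 105, r = 34);
translate([170, 170, 111]) cylinder(h = 6, r = 170);


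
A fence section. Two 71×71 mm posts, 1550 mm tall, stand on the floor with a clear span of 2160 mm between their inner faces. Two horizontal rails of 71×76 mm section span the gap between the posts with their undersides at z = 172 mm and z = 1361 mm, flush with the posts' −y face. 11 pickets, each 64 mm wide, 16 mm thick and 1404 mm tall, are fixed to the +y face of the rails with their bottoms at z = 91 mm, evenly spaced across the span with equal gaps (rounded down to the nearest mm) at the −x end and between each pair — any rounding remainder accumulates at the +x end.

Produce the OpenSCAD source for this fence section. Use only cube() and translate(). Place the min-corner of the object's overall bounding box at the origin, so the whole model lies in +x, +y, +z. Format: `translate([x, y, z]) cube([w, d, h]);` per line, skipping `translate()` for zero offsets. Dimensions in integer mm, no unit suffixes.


cube([71, 71, 1550]);
translate([2231, 0, 0]) cube([71, 71, 1550]);
translate([71, 0, 172]) cube([2160, 71, 76]);
translate([71, 0, 1361]) cube([2160, 71, 76]);
translate([192, 71, 91]) cube([64, 16, 1404]);
translate([377, 71, 91]) cube([64, 16, 1404]);
translate([562, 71, 91]) cube([64, 16, 1404]);
translate([747, 71, 91]) cube([64, 16, 1404]);
translate([932, 71, 91]) cube([64, 16, 1404]);
translate([1117, 71, 91]) cube([64, 16, 1404]);
translate([1302, 71, 91]) cube([64, 16, 1404]);
translate([1487, 71, 91]) cube([64, 16, 1404]);
translate([1672, 71, 91]) cube([64, 16, 1404]);
translate([1857, 71, 91]) cube([64, 16, 1404]);
translate([2042, 71, 91]) cube([64, 16, 1404]);


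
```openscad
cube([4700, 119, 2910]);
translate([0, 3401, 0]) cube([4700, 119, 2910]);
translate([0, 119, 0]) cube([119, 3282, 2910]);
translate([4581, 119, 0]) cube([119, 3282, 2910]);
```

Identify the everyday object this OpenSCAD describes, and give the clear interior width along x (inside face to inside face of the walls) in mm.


A house (or room) frame. The interior width is 4462 mm.

Four 2910 mm walls enclosing a rectangle with no floor or roof — a room or house frame. Outside width is 4700 mm and wall thickness is 119 mm, so the interior width is 4700 − 2 × 119 = 4462 mm.


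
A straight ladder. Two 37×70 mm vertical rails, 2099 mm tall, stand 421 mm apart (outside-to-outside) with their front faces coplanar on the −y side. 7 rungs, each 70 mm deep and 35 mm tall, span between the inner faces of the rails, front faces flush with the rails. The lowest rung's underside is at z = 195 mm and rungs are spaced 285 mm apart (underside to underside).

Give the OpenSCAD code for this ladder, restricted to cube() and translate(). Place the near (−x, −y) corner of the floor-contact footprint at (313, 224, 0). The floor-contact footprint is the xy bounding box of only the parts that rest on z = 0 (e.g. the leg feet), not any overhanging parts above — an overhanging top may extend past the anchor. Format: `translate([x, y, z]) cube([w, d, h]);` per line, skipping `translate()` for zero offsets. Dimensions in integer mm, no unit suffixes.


translate([313, 224, 0]) cube([37, 70, 2099]);
translate([697, 224, 0]) cube([37, 70, 2099]);
translate([350, 224, 195]) cube([347, 70, 35]);
translate([350, 224, 480]) cube([347, 70, 35]);
translate([350, 224, 765]) cube([347, 70, 35]);
translate([350, 224, 1050]) cube([347, 70, 35]);
translate([350, 224, 1335]) cube([347, 70, 35]);
translate([350, 224, 1620]) cube([347, 70, 35]);
translate([350, 224, 1905]) cube([347, 70, 35]);
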